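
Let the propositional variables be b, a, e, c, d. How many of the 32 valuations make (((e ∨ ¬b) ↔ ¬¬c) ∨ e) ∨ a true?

28

Initial set: {((((e ∨ ¬b) ↔ ¬¬c) ∨ e) ∨ a)}.
((((e ∨ ¬b) ↔ ¬¬c) ∨ e) ∨ a): β-rule — branch into (((e ∨ ¬b) ↔ ¬¬c) ∨ e)  //  a.
  branch 1 (add (((e ∨ ¬b) ↔ ¬¬c) ∨ e)):
    (((e ∨ ¬b) ↔ ¬¬c) ∨ e): β-rule — branch into ((e ∨ ¬b) ↔ ¬¬c)  //  e.
      branch 1.1 (add ((e ∨ ¬b) ↔ ¬¬c)):
        ((e ∨ ¬b) ↔ ¬¬c): β-rule — branch into (e ∨ ¬b), ¬¬c  //  ¬(e ∨ ¬b), ¬¬¬c.
          branch 1.1.1 (add (e ∨ ¬b), ¬¬c):
            ¬¬c: drop double negation, giving c.
            (e ∨ ¬b): β-rule — branch into e  //  ¬b.
              branch 1.1.1.1 (add e):
                ○ open, literals {c=T, e=T}.
              branch 1.1.1.2 (add ¬b):
                ○ open, literals {b=F, c=T}.
          branch 1.1.2 (add ¬(e ∨ ¬b), ¬¬¬c):
            ¬(e ∨ ¬b): α-rule — add ¬e, ¬¬b.
            ¬¬¬c: drop double negation, giving ¬c.
            ○ open, literals {b=T, c=F, e=F}.
      branch 1.2 (add e):
        ○ open, literals {e=T}.
  branch 2 (add a):
    ○ open, literals {a=T}.
0 branches closed, 5 open.
Each open branch fixes some atoms; the unmentioned ones are free. Counting distinct full assignments: branch {c=T, e=T} (b, a, d) contributes 8 new; branch {b=F, c=T} (a, e, d) contributes 4 new; branch {b=T, c=F, e=F} (a, d) contributes 4 new; branch {e=T} (b, a, c, d) contributes 8 new; branch {a=T} (b, e, c, d) contributes 4 new. Total: 28.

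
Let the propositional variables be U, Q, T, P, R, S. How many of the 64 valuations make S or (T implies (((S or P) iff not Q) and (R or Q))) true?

Initial set: {(S or (T implies (((S or P) iff not Q) and (R or Q))))}.
(S or (T implies (((S or P) iff not Q) and (R or Q)))): β-rule — branch into S  //  (T implies (((S or P) iff not Q) and (R or Q))).
  branch 1 (add S):
    ○ open, literals {S=true}.
  branch 2 (add (T implies (((S or P) iff not Q) and (R or Q)))):
    (T implies (((S or P) iff not Q) and (R or Q))): β-rule — branch into not T  //  (((S or P) iff not Q) and (R or Q)).
      branch 2.1 (add not T):
        ○ open, literals {T=false}.
      branch 2.2 (add (((S or P) iff not Q) and (R or Q))):
        (((S or P) iff not Q) and (R or Q)): α-rule — add ((S or P) iff not Q), (R or Q).
        ((S or P) iff not Q): β-rule — branch into (S or P), not Q  //  not (S or P), not not Q.
          branch 2.2.1 (add (S or P), not Q):
            (R or Q): β-rule — branch into R  //  Q.
              branch 2.2.1.1 (add R):
                (S or P): β-rule — branch into S  //  P.
                  branch 2.2.1.1.1 (add S):
                    ○ open, literals {Q=false, R=true, S=true}.
                  branch 2.2.1.1.2 (add P):
                    ○ open, literals {P=true, Q=false, R=true}.
              branch 2.2.1.2 (add Q):
                × closes — contains both Q and not Q.
          branch 2.2.2 (add not (S or P), not not Q):
            not (S or P): α-rule — add not S, not P.
            (R or Q): β-rule — branch into R  //  Q.
              branch 2.2.2.1 (add R):
                ○ open, literals {P=false, Q=true, R=true, S=false}.
              branch 2.2.2.2 (add Q):
                ○ open, literals {P=false, Q=true, S=false}.
1 branch closed, 6 open.
Each open branch fixes some atoms; the unmentioned ones are free. Counting distinct full assignments: branch {S=true} (U, Q, T, P, R) contributes 32 new; branch {T=false} (U, Q, P, R, S) contributes 16 new; branch {Q=false, R=true, S=true} (U, T, P) contributes 0 new; branch {P=true, Q=false, R=true} (U, T, S) contributes 2 new; branch {P=false, Q=true, R=true, S=false} (U, T) contributes 2 new; branch {P=false, Q=true, S=false} (U, T, R) contributes 2 new. Total: 54.

54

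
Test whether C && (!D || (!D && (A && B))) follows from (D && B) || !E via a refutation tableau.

Initial set: {((D && B) || !E); !(C && (!D || (!D && (A && B))))}.
((D && B) || !E): β-rule — branch into (D && B)  //  !E.
  branch 1 (add (D && B)):
    (D && B): α-rule — add D, B.
    !(C && (!D || (!D && (A && B)))): β-rule — branch into !C  //  !(!D || (!D && (A && B))).
      branch 1.1 (add !C):
        ○ open, literals {B=1, C=0, D=1}.
      branch 1.2 (add !(!D || (!D && (A && B)))):
        !(!D || (!D && (A && B))): α-rule — add !!D, !(!D && (A && B)).
        !(!D && (A && B)): β-rule — branch into !!D  //  !(A && B).
          branch 1.2.1 (add !!D):
            ○ open, literals {B=1, D=1}.
          branch 1.2.2 (add !(A && B)):
            !(A && B): β-rule — branch into !A  //  !B.
              branch 1.2.2.1 (add !A):
                ○ open, literals {A=0, B=1, D=1}.
              branch 1.2.2.2 (add !B):
                × closes — contains both B and !B.
  branch 2 (add !E):
    !(C && (!D || (!D && (A && B)))): β-rule — branch into !C  //  !(!D || (!D && (A && B))).
      branch 2.1 (add !C):
        ○ open, literals {C=0, E=0}.
      branch 2.2 (add !(!D || (!D && (A && B)))):
        !(!D || (!D && (A && B))): α-rule — add !!D, !(!D && (A && B)).
        !(!D && (A && B)): β-rule — branch into !!D  //  !(A && B).
          branch 2.2.1 (add !!D):
            ○ open, literals {D=1, E=0}.
          branch 2.2.2 (add !(A && B)):
            !(A && B): β-rule — branch into !A  //  !B.
              branch 2.2.2.1 (add !A):
                ○ open, literals {A=0, D=1, E=0}.
              branch 2.2.2.2 (add !B):
                ○ open, literals {B=0, D=1, E=0}.
1 branch closed, 7 open.
An open branch gives a countermodel: B=1, C=0, D=1 (unmentioned atoms arbitrary); the premises hold there but the conclusion fails.

No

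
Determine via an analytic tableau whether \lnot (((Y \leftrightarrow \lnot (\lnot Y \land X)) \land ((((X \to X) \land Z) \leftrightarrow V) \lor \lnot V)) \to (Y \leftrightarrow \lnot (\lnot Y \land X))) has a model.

Unsatisfiable

Initial set: {\lnot (((Y \leftrightarrow \lnot (\lnot Y \land X)) \land ((((X \to X) \land Z) \leftrightarrow V) \lor \lnot V)) \to (Y \leftrightarrow \lnot (\lnot Y \land X)))}.
\lnot (((Y \leftrightarrow \lnot (\lnot Y \land X)) \land ((((X \to X) \land Z) \leftrightarrow V) \lor \lnot V)) \to (Y \leftrightarrow \lnot (\lnot Y \land X))): α-rule — add ((Y \leftrightarrow \lnot (\lnot Y \land X)) \land ((((X \to X) \land Z) \leftrightarrow V) \lor \lnot V)), \lnot (Y \leftrightarrow \lnot (\lnot Y \land X)).
((Y \leftrightarrow \lnot (\lnot Y \land X)) \land ((((X \to X) \land Z) \leftrightarrow V) \lor \lnot V)): α-rule — add (Y \leftrightarrow \lnot (\lnot Y \land X)), ((((X \to X) \land Z) \leftrightarrow V) \lor \lnot V).
\lnot (Y \leftrightarrow \lnot (\lnot Y \land X)): β-rule — branch into Y, \lnot \lnot (\lnot Y \land X)  //  \lnot Y, \lnot (\lnot Y \land X).
  branch 1 (add Y, \lnot \lnot (\lnot Y \land X)):
    \lnot \lnot (\lnot Y \land X): α-rule — add \lnot Y, X.
    × closes — contains both Y and \lnot Y.
  branch 2 (add \lnot Y, \lnot (\lnot Y \land X)):
    (Y \leftrightarrow \lnot (\lnot Y \land X)): β-rule — branch into Y, \lnot (\lnot Y \land X)  //  \lnot Y, \lnot \lnot (\lnot Y \land X).
      branch 2.1 (add Y, \lnot (\lnot Y \land X)):
        × closes — contains both Y and \lnot Y.
      branch 2.2 (add \lnot Y, \lnot \lnot (\lnot Y \land X)):
        \lnot \lnot (\lnot Y \land X): α-rule — add \lnot Y, X.
        ((((X \to X) \land Z) \leftrightarrow V) \lor \lnot V): β-rule — branch into (((X \to X) \land Z) \leftrightarrow V)  //  \lnot V.
          branch 2.2.1 (add (((X \to X) \land Z) \leftrightarrow V)):
            \lnot (\lnot Y \land X): β-rule — branch into \lnot \lnot Y  //  \lnot X.
              branch 2.2.1.1 (add \lnot \lnot Y):
                × closes — contains both Y and \lnot Y.
              branch 2.2.1.2 (add \lnot X):
                × closes — contains both X and \lnot X.
          branch 2.2.2 (add \lnot V):
            \lnot (\lnot Y \land X): β-rule — branch into \lnot \lnot Y  //  \lnot X.
              branch 2.2.2.1 (add \lnot \lnot Y):
                × closes — contains both Y and \lnot Y.
              branch 2.2.2.2 (add \lnot X):
                × closes — contains both X and \lnot X.
All 6 branches close.
Every branch closed; the formula is unsatisfiable.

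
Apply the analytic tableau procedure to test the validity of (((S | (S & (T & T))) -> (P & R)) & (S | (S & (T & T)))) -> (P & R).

Valid

Assume the negation and expand:
Initial set: {~((((S | (S & (T & T))) -> (P & R)) & (S | (S & (T & T)))) -> (P & R))}.
~((((S | (S & (T & T))) -> (P & R)) & (S | (S & (T & T)))) -> (P & R)): α-rule — add (((S | (S & (T & T))) -> (P & R)) & (S | (S & (T & T)))), ~(P & R).
(((S | (S & (T & T))) -> (P & R)) & (S | (S & (T & T)))): α-rule — add ((S | (S & (T & T))) -> (P & R)), (S | (S & (T & T))).
~(P & R): β-rule — branch into ~P  //  ~R.
  branch 1 (add ~P):
    ((S | (S & (T & T))) -> (P & R)): β-rule — branch into ~(S | (S & (T & T)))  //  (P & R).
      branch 1.1 (add ~(S | (S & (T & T)))):
        ~(S | (S & (T & T))): α-rule — add ~S, ~(S & (T & T)).
        (S | (S & (T & T))): β-rule — branch into S  //  (S & (T & T)).
          branch 1.1.1 (add S):
            × closes — contains both S and ~S.
          branch 1.1.2 (add (S & (T & T))):
            (S & (T & T)): α-rule — add S, (T & T).
            × closes — contains both S and ~S.
      branch 1.2 (add (P & R)):
        (P & R): α-rule — add P, R.
        × closes — contains both P and ~P.
  branch 2 (add ~R):
    ((S | (S & (T & T))) -> (P & R)): β-rule — branch into ~(S | (S & (T & T)))  //  (P & R).
      branch 2.1 (add ~(S | (S & (T & T)))):
        ~(S | (S & (T & T))): α-rule — add ~S, ~(S & (T & T)).
        (S | (S & (T & T))): β-rule — branch into S  //  (S & (T & T)).
          branch 2.1.1 (add S):
            × closes — contains both S and ~S.
          branch 2.1.2 (add (S & (T & T))):
            (S & (T & T)): α-rule — add S, (T & T).
            × closes — contains both S and ~S.
      branch 2.2 (add (P & R)):
        (P & R): α-rule — add P, R.
        × closes — contains both R and ~R.
All 6 branches close.
Every branch closed, so the negation is unsatisfiable and the formula is valid.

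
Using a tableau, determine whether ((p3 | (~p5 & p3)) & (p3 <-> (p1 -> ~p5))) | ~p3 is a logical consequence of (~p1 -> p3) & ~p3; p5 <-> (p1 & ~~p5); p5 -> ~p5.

Yes

Initial set: {((~p1 -> p3) & ~p3); (p5 <-> (p1 & ~~p5)); (p5 -> ~p5); ~(((p3 | (~p5 & p3)) & (p3 <-> (p1 -> ~p5))) | ~p3)}.
((~p1 -> p3) & ~p3): α-rule — add (~p1 -> p3), ~p3.
~(((p3 | (~p5 & p3)) & (p3 <-> (p1 -> ~p5))) | ~p3): α-rule — add ~((p3 | (~p5 & p3)) & (p3 <-> (p1 -> ~p5))), ~~p3.
× closes — contains both p3 and ~p3.
All 1 branch closes.
Every branch closed, so the premises entail the conclusion.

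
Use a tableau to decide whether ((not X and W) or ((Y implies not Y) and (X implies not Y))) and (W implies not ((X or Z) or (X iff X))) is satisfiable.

Satisfiable

Initial set: {T (((not X and W) or ((Y implies not Y) and (X implies not Y))) and (W implies not ((X or Z) or (X iff X))))}.
T (((not X and W) or ((Y implies not Y) and (X implies not Y))) and (W implies not ((X or Z) or (X iff X)))): α-rule — add T ((not X and W) or ((Y implies not Y) and (X implies not Y))), T (W implies not ((X or Z) or (X iff X))).
T ((not X and W) or ((Y implies not Y) and (X implies not Y))): β-rule — branch into T (not X and W)  //  T ((Y implies not Y) and (X implies not Y)).
  branch 1 (add T (not X and W)):
    T (not X and W): α-rule — add T not X, T W.
    T (W implies not ((X or Z) or (X iff X))): β-rule — branch into F W  //  T not ((X or Z) or (X iff X)).
      branch 1.1 (add F W):
        × closes — contains both W and not W.
      branch 1.2 (add T not ((X or Z) or (X iff X))):
        T not ((X or Z) or (X iff X)): α-rule — add F (X or Z), F (X iff X).
        F (X or Z): α-rule — add F X, F Z.
        F (X iff X): β-rule — branch into T X, F X  //  F X, T X.
          branch 1.2.1 (add T X, F X):
            × closes — contains both X and not X.
          branch 1.2.2 (add F X, T X):
            × closes — contains both X and not X.
  branch 2 (add T ((Y implies not Y) and (X implies not Y))):
    T ((Y implies not Y) and (X implies not Y)): α-rule — add T (Y implies not Y), T (X implies not Y).
    T (W implies not ((X or Z) or (X iff X))): β-rule — branch into F W  //  T not ((X or Z) or (X iff X)).
      branch 2.1 (add F W):
        T (Y implies not Y): β-rule — branch into F Y  //  T not Y.
          branch 2.1.1 (add F Y):
            T (X implies not Y): β-rule — branch into F X  //  T not Y.
              branch 2.1.1.1 (add F X):
                ○ open, literals {W=F, X=F, Y=F}.
              branch 2.1.1.2 (add T not Y):
                ○ open, literals {W=F, Y=F}.
          branch 2.1.2 (add T not Y):
            T (X implies not Y): β-rule — branch into F X  //  T not Y.
              branch 2.1.2.1 (add F X):
                ○ open, literals {W=F, X=F, Y=F}.
              branch 2.1.2.2 (add T not Y):
                ○ open, literals {W=F, Y=F}.
      branch 2.2 (add T not ((X or Z) or (X iff X))):
        T not ((X or Z) or (X iff X)): α-rule — add F (X or Z), F (X iff X).
        F (X or Z): α-rule — add F X, F Z.
        T (Y implies not Y): β-rule — branch into F Y  //  T not Y.
          branch 2.2.1 (add F Y):
            T (X implies not Y): β-rule — branch into F X  //  T not Y.
              branch 2.2.1.1 (add F X):
                F (X iff X): β-rule — branch into T X, F X  //  F X, T X.
                  branch 2.2.1.1.1 (add T X, F X):
                    × closes — contains both X and not X.
                  branch 2.2.1.1.2 (add F X, T X):
                    × closes — contains both X and not X.
              branch 2.2.1.2 (add T not Y):
                F (X iff X): β-rule — branch into T X, F X  //  F X, T X.
                  branch 2.2.1.2.1 (add T X, F X):
                    × closes — contains both X and not X.
                  branch 2.2.1.2.2 (add F X, T X):
                    × closes — contains both X and not X.
          branch 2.2.2 (add T not Y):
            T (X implies not Y): β-rule — branch into F X  //  T not Y.
              branch 2.2.2.1 (add F X):
                F (X iff X): β-rule — branch into T X, F X  //  F X, T X.
                  branch 2.2.2.1.1 (add T X, F X):
                    × closes — contains both X and not X.
                  branch 2.2.2.1.2 (add F X, T X):
                    × closes — contains both X and not X.
              branch 2.2.2.2 (add T not Y):
                F (X iff X): β-rule — branch into T X, F X  //  F X, T X.
                  branch 2.2.2.2.1 (add T X, F X):
                    × closes — contains both X and not X.
                  branch 2.2.2.2.2 (add F X, T X):
                    × closes — contains both X and not X.
11 branches closed, 4 open.
An open branch gives a satisfying assignment: W=F, X=F, Y=F.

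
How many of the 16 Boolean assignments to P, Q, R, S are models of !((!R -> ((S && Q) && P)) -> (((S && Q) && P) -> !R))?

1

Initial set: {!((!R -> ((S && Q) && P)) -> (((S && Q) && P) -> !R))}.
!((!R -> ((S && Q) && P)) -> (((S && Q) && P) -> !R)): α-rule — add (!R -> ((S && Q) && P)), !(((S && Q) && P) -> !R).
!(((S && Q) && P) -> !R): α-rule — add ((S && Q) && P), !!R.
((S && Q) && P): α-rule — add (S && Q), P.
(S && Q): α-rule — add S, Q.
(!R -> ((S && Q) && P)): β-rule — branch into !!R  //  ((S && Q) && P).
  branch 1 (add !!R):
    ○ open, literals {P=1, Q=1, R=1, S=1}.
  branch 2 (add ((S && Q) && P)):
    ((S && Q) && P): α-rule — add (S && Q), P.
    (S && Q): α-rule — add S, Q.
    ○ open, literals {P=1, Q=1, R=1, S=1}.
0 branches closed, 2 open.
Each open branch fixes some atoms; the unmentioned ones are free. Counting distinct full assignments: branch {P=1, Q=1, R=1, S=1} (none free) contributes 1 new; branch {P=1, Q=1, R=1, S=1} (none free) contributes 0 new. Total: 1.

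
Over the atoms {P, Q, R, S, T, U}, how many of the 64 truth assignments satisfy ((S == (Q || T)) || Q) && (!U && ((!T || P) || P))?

Initial set: {(((S == (Q || T)) || Q) && (!U && ((!T || P) || P)))}.
(((S == (Q || T)) || Q) && (!U && ((!T || P) || P))): α-rule — add ((S == (Q || T)) || Q), (!U && ((!T || P) || P)).
(!U && ((!T || P) || P)): α-rule — add !U, ((!T || P) || P).
((S == (Q || T)) || Q): β-rule — branch into (S == (Q || T))  //  Q.
  branch 1 (add (S == (Q || T))):
    ((!T || P) || P): β-rule — branch into (!T || P)  //  P.
      branch 1.1 (add (!T || P)):
        (S == (Q || T)): β-rule — branch into S, (Q || T)  //  !S, !(Q || T).
          branch 1.1.1 (add S, (Q || T)):
            (!T || P): β-rule — branch into !T  //  P.
              branch 1.1.1.1 (add !T):
                (Q || T): β-rule — branch into Q  //  T.
                  branch 1.1.1.1.1 (add Q):
                    ○ open, literals {Q=T, S=T, T=F, U=F}.
                  branch 1.1.1.1.2 (add T):
                    × closes — contains both T and !T.
              branch 1.1.1.2 (add P):
                (Q || T): β-rule — branch into Q  //  T.
                  branch 1.1.1.2.1 (add Q):
                    ○ open, literals {P=T, Q=T, S=T, U=F}.
                  branch 1.1.1.2.2 (add T):
                    ○ open, literals {P=T, S=T, T=T, U=F}.
          branch 1.1.2 (add !S, !(Q || T)):
            !(Q || T): α-rule — add !Q, !T.
            (!T || P): β-rule — branch into !T  //  P.
              branch 1.1.2.1 (add !T):
                ○ open, literals {Q=F, S=F, T=F, U=F}.
              branch 1.1.2.2 (add P):
                ○ open, literals {P=T, Q=F, S=F, T=F, U=F}.
      branch 1.2 (add P):
        (S == (Q || T)): β-rule — branch into S, (Q || T)  //  !S, !(Q || T).
          branch 1.2.1 (add S, (Q || T)):
            (Q || T): β-rule — branch into Q  //  T.
              branch 1.2.1.1 (add Q):
                ○ open, literals {P=T, Q=T, S=T, U=F}.
              branch 1.2.1.2 (add T):
                ○ open, literals {P=T, S=T, T=T, U=F}.
          branch 1.2.2 (add !S, !(Q || T)):
            !(Q || T): α-rule — add !Q, !T.
            ○ open, literals {P=T, Q=F, S=F, T=F, U=F}.
  branch 2 (add Q):
    ((!T || P) || P): β-rule — branch into (!T || P)  //  P.
      branch 2.1 (add (!T || P)):
        (!T || P): β-rule — branch into !T  //  P.
          branch 2.1.1 (add !T):
            ○ open, literals {Q=T, T=F, U=F}.
          branch 2.1.2 (add P):
            ○ open, literals {P=T, Q=T, U=F}.
      branch 2.2 (add P):
        ○ open, literals {P=T, Q=T, U=F}.
1 branch closed, 11 open.
Each open branch fixes some atoms; the unmentioned ones are free. Counting distinct full assignments: branch {Q=T, S=T, T=F, U=F} (P, R) contributes 4 new; branch {P=T, Q=T, S=T, U=F} (R, T) contributes 2 new; branch {P=T, S=T, T=T, U=F} (Q, R) contributes 2 new; branch {Q=F, S=F, T=F, U=F} (P, R) contributes 4 new; branch {P=T, Q=F, S=F, T=F, U=F} (R) contributes 0 new; branch {P=T, Q=T, S=T, U=F} (R, T) contributes 0 new; branch {P=T, S=T, T=T, U=F} (Q, R) contributes 0 new; branch {P=T, Q=F, S=F, T=F, U=F} (R) contributes 0 new; branch {Q=T, T=F, U=F} (P, R, S) contributes 4 new; branch {P=T, Q=T, U=F} (R, S, T) contributes 2 new; branch {P=T, Q=T, U=F} (R, S, T) contributes 0 new. Total: 18.

18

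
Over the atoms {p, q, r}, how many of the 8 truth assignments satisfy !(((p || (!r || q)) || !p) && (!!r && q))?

Initial set: {T !(((p || (!r || q)) || !p) && (!!r && q))}.
T !(((p || (!r || q)) || !p) && (!!r && q)): β-rule — branch into F ((p || (!r || q)) || !p)  //  F (!!r && q).
  branch 1 (add F ((p || (!r || q)) || !p)):
    F ((p || (!r || q)) || !p): α-rule — add F (p || (!r || q)), F !p.
    F (p || (!r || q)): α-rule — add F p, F (!r || q).
    × closes — contains both p and !p.
  branch 2 (add F (!!r && q)):
    F (!!r && q): β-rule — branch into F !!r  //  F q.
      branch 2.1 (add F !!r):
        F !!r: drop double negation, giving F r.
        ○ open, literals {r=0}.
      branch 2.2 (add F q):
        ○ open, literals {q=0}.
1 branch closed, 2 open.
Each open branch fixes some atoms; the unmentioned ones are free. Counting distinct full assignments: branch {r=0} (p, q) contributes 4 new; branch {q=0} (p, r) contributes 2 new. Total: 6.

6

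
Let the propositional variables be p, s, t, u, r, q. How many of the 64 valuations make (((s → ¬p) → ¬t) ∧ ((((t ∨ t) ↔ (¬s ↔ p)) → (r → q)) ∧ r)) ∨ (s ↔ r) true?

Initial set: {((((s → ¬p) → ¬t) ∧ ((((t ∨ t) ↔ (¬s ↔ p)) → (r → q)) ∧ r)) ∨ (s ↔ r))}.
((((s → ¬p) → ¬t) ∧ ((((t ∨ t) ↔ (¬s ↔ p)) → (r → q)) ∧ r)) ∨ (s ↔ r)): β-rule — branch into (((s → ¬p) → ¬t) ∧ ((((t ∨ t) ↔ (¬s ↔ p)) → (r → q)) ∧ r))  //  (s ↔ r).
  branch 1 (add (((s → ¬p) → ¬t) ∧ ((((t ∨ t) ↔ (¬s ↔ p)) → (r → q)) ∧ r))):
    (((s → ¬p) → ¬t) ∧ ((((t ∨ t) ↔ (¬s ↔ p)) → (r → q)) ∧ r)): α-rule — add ((s → ¬p) → ¬t), ((((t ∨ t) ↔ (¬s ↔ p)) → (r → q)) ∧ r).
    ((((t ∨ t) ↔ (¬s ↔ p)) → (r → q)) ∧ r): α-rule — add (((t ∨ t) ↔ (¬s ↔ p)) → (r → q)), r.
    ((s → ¬p) → ¬t): β-rule — branch into ¬(s → ¬p)  //  ¬t.
      branch 1.1 (add ¬(s → ¬p)):
        ¬(s → ¬p): α-rule — add s, ¬¬p.
        (((t ∨ t) ↔ (¬s ↔ p)) → (r → q)): β-rule — branch into ¬((t ∨ t) ↔ (¬s ↔ p))  //  (r → q).
          branch 1.1.1 (add ¬((t ∨ t) ↔ (¬s ↔ p))):
            ¬((t ∨ t) ↔ (¬s ↔ p)): β-rule — branch into (t ∨ t), ¬(¬s ↔ p)  //  ¬(t ∨ t), (¬s ↔ p).
              branch 1.1.1.1 (add (t ∨ t), ¬(¬s ↔ p)):
                (t ∨ t): β-rule — branch into t  //  t.
                  branch 1.1.1.1.1 (add t):
                    ¬(¬s ↔ p): β-rule — branch into ¬s, ¬p  //  ¬¬s, p.
                      branch 1.1.1.1.1.1 (add ¬s, ¬p):
                        × closes — contains both s and ¬s.
                      branch 1.1.1.1.1.2 (add ¬¬s, p):
                        ○ open, literals {p=1, r=1, s=1, t=1}.
                  branch 1.1.1.1.2 (add t):
                    ¬(¬s ↔ p): β-rule — branch into ¬s, ¬p  //  ¬¬s, p.
                      branch 1.1.1.1.2.1 (add ¬s, ¬p):
                        × closes — contains both s and ¬s.
                      branch 1.1.1.1.2.2 (add ¬¬s, p):
                        ○ open, literals {p=1, r=1, s=1, t=1}.
              branch 1.1.1.2 (add ¬(t ∨ t), (¬s ↔ p)):
                ¬(t ∨ t): α-rule — add ¬t, ¬t.
                (¬s ↔ p): β-rule — branch into ¬s, p  //  ¬¬s, ¬p.
                  branch 1.1.1.2.1 (add ¬s, p):
                    × closes — contains both s and ¬s.
                  branch 1.1.1.2.2 (add ¬¬s, ¬p):
                    × closes — contains both p and ¬p.
          branch 1.1.2 (add (r → q)):
            (r → q): β-rule — branch into ¬r  //  q.
              branch 1.1.2.1 (add ¬r):
                × closes — contains both r and ¬r.
              branch 1.1.2.2 (add q):
                ○ open, literals {p=1, q=1, r=1, s=1}.
      branch 1.2 (add ¬t):
        (((t ∨ t) ↔ (¬s ↔ p)) → (r → q)): β-rule — branch into ¬((t ∨ t) ↔ (¬s ↔ p))  //  (r → q).
          branch 1.2.1 (add ¬((t ∨ t) ↔ (¬s ↔ p))):
            ¬((t ∨ t) ↔ (¬s ↔ p)): β-rule — branch into (t ∨ t), ¬(¬s ↔ p)  //  ¬(t ∨ t), (¬s ↔ p).
              branch 1.2.1.1 (add (t ∨ t), ¬(¬s ↔ p)):
                (t ∨ t): β-rule — branch into t  //  t.
                  branch 1.2.1.1.1 (add t):
                    × closes — contains both t and ¬t.
                  branch 1.2.1.1.2 (add t):
                    × closes — contains both t and ¬t.
              branch 1.2.1.2 (add ¬(t ∨ t), (¬s ↔ p)):
                ¬(t ∨ t): α-rule — add ¬t, ¬t.
                (¬s ↔ p): β-rule — branch into ¬s, p  //  ¬¬s, ¬p.
                  branch 1.2.1.2.1 (add ¬s, p):
                    ○ open, literals {p=1, r=1, s=0, t=0}.
                  branch 1.2.1.2.2 (add ¬¬s, ¬p):
                    ○ open, literals {p=0, r=1, s=1, t=0}.
          branch 1.2.2 (add (r → q)):
            (r → q): β-rule — branch into ¬r  //  q.
              branch 1.2.2.1 (add ¬r):
                × closes — contains both r and ¬r.
              branch 1.2.2.2 (add q):
                ○ open, literals {q=1, r=1, t=0}.
  branch 2 (add (s ↔ r)):
    (s ↔ r): β-rule — branch into s, r  //  ¬s, ¬r.
      branch 2.1 (add s, r):
        ○ open, literals {r=1, s=1}.
      branch 2.2 (add ¬s, ¬r):
        ○ open, literals {r=0, s=0}.
8 branches closed, 8 open.
Each open branch fixes some atoms; the unmentioned ones are free. Counting distinct full assignments: branch {p=1, r=1, s=1, t=1} (u, q) contributes 4 new; branch {p=1, r=1, s=1, t=1} (u, q) contributes 0 new; branch {p=1, q=1, r=1, s=1} (t, u) contributes 2 new; branch {p=1, r=1, s=0, t=0} (u, q) contributes 4 new; branch {p=0, r=1, s=1, t=0} (u, q) contributes 4 new; branch {q=1, r=1, t=0} (p, s, u) contributes 2 new; branch {r=1, s=1} (p, t, u, q) contributes 6 new; branch {r=0, s=0} (p, t, u, q) contributes 16 new. Total: 38.

38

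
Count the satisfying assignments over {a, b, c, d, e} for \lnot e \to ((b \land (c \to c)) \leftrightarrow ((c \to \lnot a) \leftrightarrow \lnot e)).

Initial set: {(\lnot e \to ((b \land (c \to c)) \leftrightarrow ((c \to \lnot a) \leftrightarrow \lnot e)))}.
(\lnot e \to ((b \land (c \to c)) \leftrightarrow ((c \to \lnot a) \leftrightarrow \lnot e))): β-rule — branch into \lnot \lnot e  //  ((b \land (c \to c)) \leftrightarrow ((c \to \lnot a) \leftrightarrow \lnot e)).
  branch 1 (add \lnot \lnot e):
    ○ open, literals {e=T}.
  branch 2 (add ((b \land (c \to c)) \leftrightarrow ((c \to \lnot a) \leftrightarrow \lnot e))):
    ((b \land (c \to c)) \leftrightarrow ((c \to \lnot a) \leftrightarrow \lnot e)): β-rule — branch into (b \land (c \to c)), ((c \to \lnot a) \leftrightarrow \lnot e)  //  \lnot (b \land (c \to c)), \lnot ((c \to \lnot a) \leftrightarrow \lnot e).
      branch 2.1 (add (b \land (c \to c)), ((c \to \lnot a) \leftrightarrow \lnot e)):
        (b \land (c \to c)): α-rule — add b, (c \to c).
        ((c \to \lnot a) \leftrightarrow \lnot e): β-rule — branch into (c \to \lnot a), \lnot e  //  \lnot (c \to \lnot a), \lnot \lnot e.
          branch 2.1.1 (add (c \to \lnot a), \lnot e):
            (c \to c): β-rule — branch into \lnot c  //  c.
              branch 2.1.1.1 (add \lnot c):
                (c \to \lnot a): β-rule — branch into \lnot c  //  \lnot a.
                  branch 2.1.1.1.1 (add \lnot c):
                    ○ open, literals {b=T, c=F, e=F}.
                  branch 2.1.1.1.2 (add \lnot a):
                    ○ open, literals {a=F, b=T, c=F, e=F}.
              branch 2.1.1.2 (add c):
                (c \to \lnot a): β-rule — branch into \lnot c  //  \lnot a.
                  branch 2.1.1.2.1 (add \lnot c):
                    × closes — contains both c and \lnot c.
                  branch 2.1.1.2.2 (add \lnot a):
                    ○ open, literals {a=F, b=T, c=T, e=F}.
          branch 2.1.2 (add \lnot (c \to \lnot a), \lnot \lnot e):
            \lnot (c \to \lnot a): α-rule — add c, \lnot \lnot a.
            (c \to c): β-rule — branch into \lnot c  //  c.
              branch 2.1.2.1 (add \lnot c):
                × closes — contains both c and \lnot c.
              branch 2.1.2.2 (add c):
                ○ open, literals {a=T, b=T, c=T, e=T}.
      branch 2.2 (add \lnot (b \land (c \to c)), \lnot ((c \to \lnot a) \leftrightarrow \lnot e)):
        \lnot (b \land (c \to c)): β-rule — branch into \lnot b  //  \lnot (c \to c).
          branch 2.2.1 (add \lnot b):
            \lnot ((c \to \lnot a) \leftrightarrow \lnot e): β-rule — branch into (c \to \lnot a), \lnot \lnot e  //  \lnot (c \to \lnot a), \lnot e.
              branch 2.2.1.1 (add (c \to \lnot a), \lnot \lnot e):
                (c \to \lnot a): β-rule — branch into \lnot c  //  \lnot a.
                  branch 2.2.1.1.1 (add \lnot c):
                    ○ open, literals {b=F, c=F, e=T}.
                  branch 2.2.1.1.2 (add \lnot a):
                    ○ open, literals {a=F, b=F, e=T}.
              branch 2.2.1.2 (add \lnot (c \to \lnot a), \lnot e):
                \lnot (c \to \lnot a): α-rule — add c, \lnot \lnot a.
                ○ open, literals {a=T, b=F, c=T, e=F}.
          branch 2.2.2 (add \lnot (c \to c)):
            \lnot (c \to c): α-rule — add c, \lnot c.
            × closes — contains both c and \lnot c.
3 branches closed, 8 open.
Each open branch fixes some atoms; the unmentioned ones are free. Counting distinct full assignments: branch {e=T} (a, b, c, d) contributes 16 new; branch {b=T, c=F, e=F} (a, d) contributes 4 new; branch {a=F, b=T, c=F, e=F} (d) contributes 0 new; branch {a=F, b=T, c=T, e=F} (d) contributes 2 new; branch {a=T, b=T, c=T, e=T} (d) contributes 0 new; branch {b=F, c=F, e=T} (a, d) contributes 0 new; branch {a=F, b=F, e=T} (c, d) contributes 0 new; branch {a=T, b=F, c=T, e=F} (d) contributes 2 new. Total: 24.

24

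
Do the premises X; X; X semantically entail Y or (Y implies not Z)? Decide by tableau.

Yes

Initial set: {X; X; X; not (Y or (Y implies not Z))}.
not (Y or (Y implies not Z)): α-rule — add not Y, not (Y implies not Z).
not (Y implies not Z): α-rule — add Y, not not Z.
× closes — contains both Y and not Y.
All 1 branch closes.
Every branch closed, so the premises entail the conclusion.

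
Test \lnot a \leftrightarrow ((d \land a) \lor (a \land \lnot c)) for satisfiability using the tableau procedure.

Satisfiable

Initial set: {(\lnot a \leftrightarrow ((d \land a) \lor (a \land \lnot c)))}.
(\lnot a \leftrightarrow ((d \land a) \lor (a \land \lnot c))): β-rule — branch into \lnot a, ((d \land a) \lor (a \land \lnot c))  //  \lnot \lnot a, \lnot ((d \land a) \lor (a \land \lnot c)).
  branch 1 (add \lnot a, ((d \land a) \lor (a \land \lnot c))):
    ((d \land a) \lor (a \land \lnot c)): β-rule — branch into (d \land a)  //  (a \land \lnot c).
      branch 1.1 (add (d \land a)):
        (d \land a): α-rule — add d, a.
        × closes — contains both a and \lnot a.
      branch 1.2 (add (a \land \lnot c)):
        (a \land \lnot c): α-rule — add a, \lnot c.
        × closes — contains both a and \lnot a.
  branch 2 (add \lnot \lnot a, \lnot ((d \land a) \lor (a \land \lnot c))):
    \lnot ((d \land a) \lor (a \land \lnot c)): α-rule — add \lnot (d \land a), \lnot (a \land \lnot c).
    \lnot (d \land a): β-rule — branch into \lnot d  //  \lnot a.
      branch 2.1 (add \lnot d):
        \lnot (a \land \lnot c): β-rule — branch into \lnot a  //  \lnot \lnot c.
          branch 2.1.1 (add \lnot a):
            × closes — contains both a and \lnot a.
          branch 2.1.2 (add \lnot \lnot c):
            ○ open, literals {a=true, c=true, d=false}.
      branch 2.2 (add \lnot a):
        × closes — contains both a and \lnot a.
4 branches closed, 1 open.
An open branch gives a satisfying assignment: a=true, c=true, d=false.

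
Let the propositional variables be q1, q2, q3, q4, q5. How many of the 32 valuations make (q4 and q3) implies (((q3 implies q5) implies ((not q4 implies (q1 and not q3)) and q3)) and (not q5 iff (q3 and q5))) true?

24

Initial set: {((q4 and q3) implies (((q3 implies q5) implies ((not q4 implies (q1 and not q3)) and q3)) and (not q5 iff (q3 and q5))))}.
((q4 and q3) implies (((q3 implies q5) implies ((not q4 implies (q1 and not q3)) and q3)) and (not q5 iff (q3 and q5)))): β-rule — branch into not (q4 and q3)  //  (((q3 implies q5) implies ((not q4 implies (q1 and not q3)) and q3)) and (not q5 iff (q3 and q5))).
  branch 1 (add not (q4 and q3)):
    not (q4 and q3): β-rule — branch into not q4  //  not q3.
      branch 1.1 (add not q4):
        ○ open, literals {q4=F}.
      branch 1.2 (add not q3):
        ○ open, literals {q3=F}.
  branch 2 (add (((q3 implies q5) implies ((not q4 implies (q1 and not q3)) and q3)) and (not q5 iff (q3 and q5)))):
    (((q3 implies q5) implies ((not q4 implies (q1 and not q3)) and q3)) and (not q5 iff (q3 and q5))): α-rule — add ((q3 implies q5) implies ((not q4 implies (q1 and not q3)) and q3)), (not q5 iff (q3 and q5)).
    ((q3 implies q5) implies ((not q4 implies (q1 and not q3)) and q3)): β-rule — branch into not (q3 implies q5)  //  ((not q4 implies (q1 and not q3)) and q3).
      branch 2.1 (add not (q3 implies q5)):
        not (q3 implies q5): α-rule — add q3, not q5.
        (not q5 iff (q3 and q5)): β-rule — branch into not q5, (q3 and q5)  //  not not q5, not (q3 and q5).
          branch 2.1.1 (add not q5, (q3 and q5)):
            (q3 and q5): α-rule — add q3, q5.
            × closes — contains both q5 and not q5.
          branch 2.1.2 (add not not q5, not (q3 and q5)):
            × closes — contains both q5 and not q5.
      branch 2.2 (add ((not q4 implies (q1 and not q3)) and q3)):
        ((not q4 implies (q1 and not q3)) and q3): α-rule — add (not q4 implies (q1 and not q3)), q3.
        (not q5 iff (q3 and q5)): β-rule — branch into not q5, (q3 and q5)  //  not not q5, not (q3 and q5).
          branch 2.2.1 (add not q5, (q3 and q5)):
            (q3 and q5): α-rule — add q3, q5.
            × closes — contains both q5 and not q5.
          branch 2.2.2 (add not not q5, not (q3 and q5)):
            (not q4 implies (q1 and not q3)): β-rule — branch into not not q4  //  (q1 and not q3).
              branch 2.2.2.1 (add not not q4):
                not (q3 and q5): β-rule — branch into not q3  //  not q5.
                  branch 2.2.2.1.1 (add not q3):
                    × closes — contains both q3 and not q3.
                  branch 2.2.2.1.2 (add not q5):
                    × closes — contains both q5 and not q5.
              branch 2.2.2.2 (add (q1 and not q3)):
                (q1 and not q3): α-rule — add q1, not q3.
                × closes — contains both q3 and not q3.
6 branches closed, 2 open.
Each open branch fixes some atoms; the unmentioned ones are free. Counting distinct full assignments: branch {q4=F} (q1, q2, q3, q5) contributes 16 new; branch {q3=F} (q1, q2, q4, q5) contributes 8 new. Total: 24.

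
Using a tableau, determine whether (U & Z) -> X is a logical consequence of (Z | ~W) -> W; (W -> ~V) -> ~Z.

No

Initial set: {T ((Z | ~W) -> W); T ((W -> ~V) -> ~Z); F ((U & Z) -> X)}.
F ((U & Z) -> X): α-rule — add T (U & Z), F X.
T (U & Z): α-rule — add T U, T Z.
T ((Z | ~W) -> W): β-rule — branch into F (Z | ~W)  //  T W.
  branch 1 (add F (Z | ~W)):
    F (Z | ~W): α-rule — add F Z, F ~W.
    × closes — contains both Z and ~Z.
  branch 2 (add T W):
    T ((W -> ~V) -> ~Z): β-rule — branch into F (W -> ~V)  //  T ~Z.
      branch 2.1 (add F (W -> ~V)):
        F (W -> ~V): α-rule — add T W, F ~V.
        ○ open, literals {U=true, V=true, W=true, X=false, Z=true}.
      branch 2.2 (add T ~Z):
        × closes — contains both Z and ~Z.
2 branches closed, 1 open.
An open branch gives a countermodel: U=true, V=true, W=true, X=false, Z=true (unmentioned atoms arbitrary); the premises hold there but the conclusion fails.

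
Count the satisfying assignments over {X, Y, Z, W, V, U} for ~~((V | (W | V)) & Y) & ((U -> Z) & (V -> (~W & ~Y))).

Initial set: {(~~((V | (W | V)) & Y) & ((U -> Z) & (V -> (~W & ~Y))))}.
(~~((V | (W | V)) & Y) & ((U -> Z) & (V -> (~W & ~Y)))): α-rule — add ~~((V | (W | V)) & Y), ((U -> Z) & (V -> (~W & ~Y))).
~~((V | (W | V)) & Y): drop double negation, giving ((V | (W | V)) & Y).
((U -> Z) & (V -> (~W & ~Y))): α-rule — add (U -> Z), (V -> (~W & ~Y)).
((V | (W | V)) & Y): α-rule — add (V | (W | V)), Y.
(U -> Z): β-rule — branch into ~U  //  Z.
  branch 1 (add ~U):
    (V -> (~W & ~Y)): β-rule — branch into ~V  //  (~W & ~Y).
      branch 1.1 (add ~V):
        (V | (W | V)): β-rule — branch into V  //  (W | V).
          branch 1.1.1 (add V):
            × closes — contains both V and ~V.
          branch 1.1.2 (add (W | V)):
            (W | V): β-rule — branch into W  //  V.
              branch 1.1.2.1 (add W):
                ○ open, literals {U=false, V=false, W=true, Y=true}.
              branch 1.1.2.2 (add V):
                × closes — contains both V and ~V.
      branch 1.2 (add (~W & ~Y)):
        (~W & ~Y): α-rule — add ~W, ~Y.
        × closes — contains both Y and ~Y.
  branch 2 (add Z):
    (V -> (~W & ~Y)): β-rule — branch into ~V  //  (~W & ~Y).
      branch 2.1 (add ~V):
        (V | (W | V)): β-rule — branch into V  //  (W | V).
          branch 2.1.1 (add V):
            × closes — contains both V and ~V.
          branch 2.1.2 (add (W | V)):
            (W | V): β-rule — branch into W  //  V.
              branch 2.1.2.1 (add W):
                ○ open, literals {V=false, W=true, Y=true, Z=true}.
              branch 2.1.2.2 (add V):
                × closes — contains both V and ~V.
      branch 2.2 (add (~W & ~Y)):
        (~W & ~Y): α-rule — add ~W, ~Y.
        × closes — contains both Y and ~Y.
6 branches closed, 2 open.
Each open branch fixes some atoms; the unmentioned ones are free. Counting distinct full assignments: branch {U=false, V=false, W=true, Y=true} (X, Z) contributes 4 new; branch {V=false, W=true, Y=true, Z=true} (X, U) contributes 2 new. Total: 6.

6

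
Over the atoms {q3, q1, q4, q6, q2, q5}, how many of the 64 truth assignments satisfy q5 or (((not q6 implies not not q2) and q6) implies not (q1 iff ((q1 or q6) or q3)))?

Initial set: {(q5 or (((not q6 implies not not q2) and q6) implies not (q1 iff ((q1 or q6) or q3))))}.
(q5 or (((not q6 implies not not q2) and q6) implies not (q1 iff ((q1 or q6) or q3)))): β-rule — branch into q5  //  (((not q6 implies not not q2) and q6) implies not (q1 iff ((q1 or q6) or q3))).
  branch 1 (add q5):
    ○ open, literals {q5=1}.
  branch 2 (add (((not q6 implies not not q2) and q6) implies not (q1 iff ((q1 or q6) or q3)))):
    (((not q6 implies not not q2) and q6) implies not (q1 iff ((q1 or q6) or q3))): β-rule — branch into not ((not q6 implies not not q2) and q6)  //  not (q1 iff ((q1 or q6) or q3)).
      branch 2.1 (add not ((not q6 implies not not q2) and q6)):
        not ((not q6 implies not not q2) and q6): β-rule — branch into not (not q6 implies not not q2)  //  not q6.
          branch 2.1.1 (add not (not q6 implies not not q2)):
            not (not q6 implies not not q2): α-rule — add not q6, not not not q2.
            not not not q2: drop double negation, giving not q2.
            ○ open, literals {q2=0, q6=0}.
          branch 2.1.2 (add not q6):
            ○ open, literals {q6=0}.
      branch 2.2 (add not (q1 iff ((q1 or q6) or q3))):
        not (q1 iff ((q1 or q6) or q3)): β-rule — branch into q1, not ((q1 or q6) or q3)  //  not q1, ((q1 or q6) or q3).
          branch 2.2.1 (add q1, not ((q1 or q6) or q3)):
            not ((q1 or q6) or q3): α-rule — add not (q1 or q6), not q3.
            not (q1 or q6): α-rule — add not q1, not q6.
            × closes — contains both q1 and not q1.
          branch 2.2.2 (add not q1, ((q1 or q6) or q3)):
            ((q1 or q6) or q3): β-rule — branch into (q1 or q6)  //  q3.
              branch 2.2.2.1 (add (q1 or q6)):
                (q1 or q6): β-rule — branch into q1  //  q6.
                  branch 2.2.2.1.1 (add q1):
                    × closes — contains both q1 and not q1.
                  branch 2.2.2.1.2 (add q6):
                    ○ open, literals {q1=0, q6=1}.
              branch 2.2.2.2 (add q3):
                ○ open, literals {q1=0, q3=1}.
2 branches closed, 5 open.
Each open branch fixes some atoms; the unmentioned ones are free. Counting distinct full assignments: branch {q5=1} (q3, q1, q4, q6, q2) contributes 32 new; branch {q2=0, q6=0} (q3, q1, q4, q5) contributes 8 new; branch {q6=0} (q3, q1, q4, q2, q5) contributes 8 new; branch {q1=0, q6=1} (q3, q4, q2, q5) contributes 8 new; branch {q1=0, q3=1} (q4, q6, q2, q5) contributes 0 new. Total: 56.

56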